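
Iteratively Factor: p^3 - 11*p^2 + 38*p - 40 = (p - 5)*(p^2 - 6*p + 8) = (p - 5)*(p - 2)*(p - 4)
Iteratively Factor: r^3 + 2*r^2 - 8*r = (r - 2)*(r^2 + 4*r) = (r - 2)*(r + 4)*(r)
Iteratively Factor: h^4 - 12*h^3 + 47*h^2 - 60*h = (h - 4)*(h^3 - 8*h^2 + 15*h) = (h - 5)*(h - 4)*(h^2 - 3*h) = (h - 5)*(h - 4)*(h - 3)*(h)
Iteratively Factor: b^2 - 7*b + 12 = (b - 4)*(b - 3)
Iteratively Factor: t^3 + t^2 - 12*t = (t + 4)*(t^2 - 3*t) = t*(t + 4)*(t - 3)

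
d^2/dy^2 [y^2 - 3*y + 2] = 2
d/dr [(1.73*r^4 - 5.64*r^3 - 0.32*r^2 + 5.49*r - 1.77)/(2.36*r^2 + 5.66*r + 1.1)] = (8.1656*r^5 + 16.065*r^4 - 56.2328*r^3 - 33.3796*r^2 + 7.6504*r + 16.0572)/(5.5696*r^4 + 26.7152*r^3 + 37.2276*r^2 + 12.452*r + 1.21)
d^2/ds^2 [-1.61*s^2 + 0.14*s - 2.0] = -3.22000000000000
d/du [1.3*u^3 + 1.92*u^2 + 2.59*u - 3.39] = 3.9*u^2 + 3.84*u + 2.59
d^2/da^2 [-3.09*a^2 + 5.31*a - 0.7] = -6.18000000000000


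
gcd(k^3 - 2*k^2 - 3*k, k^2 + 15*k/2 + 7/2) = 1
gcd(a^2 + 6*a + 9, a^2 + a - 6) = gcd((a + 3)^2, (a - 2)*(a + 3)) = a + 3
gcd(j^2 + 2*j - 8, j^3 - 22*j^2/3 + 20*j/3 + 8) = j - 2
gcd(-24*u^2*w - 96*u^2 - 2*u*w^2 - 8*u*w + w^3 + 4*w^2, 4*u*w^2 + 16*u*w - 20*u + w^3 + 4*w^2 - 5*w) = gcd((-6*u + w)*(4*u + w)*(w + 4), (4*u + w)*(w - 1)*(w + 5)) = 4*u + w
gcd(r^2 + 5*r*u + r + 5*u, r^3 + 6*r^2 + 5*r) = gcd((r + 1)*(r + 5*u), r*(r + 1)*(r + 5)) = r + 1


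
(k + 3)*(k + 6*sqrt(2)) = k^2 + 3*k + 6*sqrt(2)*k + 18*sqrt(2)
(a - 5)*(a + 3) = a^2 - 2*a - 15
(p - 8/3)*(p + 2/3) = p^2 - 2*p - 16/9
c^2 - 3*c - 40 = (c - 8)*(c + 5)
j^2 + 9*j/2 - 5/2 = (j - 1/2)*(j + 5)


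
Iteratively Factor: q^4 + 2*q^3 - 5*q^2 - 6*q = (q)*(q^3 + 2*q^2 - 5*q - 6) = q*(q + 1)*(q^2 + q - 6) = q*(q - 2)*(q + 1)*(q + 3)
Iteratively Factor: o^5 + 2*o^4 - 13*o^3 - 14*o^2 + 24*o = (o)*(o^4 + 2*o^3 - 13*o^2 - 14*o + 24) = o*(o - 1)*(o^3 + 3*o^2 - 10*o - 24) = o*(o - 1)*(o + 4)*(o^2 - o - 6) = o*(o - 3)*(o - 1)*(o + 4)*(o + 2)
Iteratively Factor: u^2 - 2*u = (u - 2)*(u)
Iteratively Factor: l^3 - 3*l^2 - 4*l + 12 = (l - 3)*(l^2 - 4) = (l - 3)*(l - 2)*(l + 2)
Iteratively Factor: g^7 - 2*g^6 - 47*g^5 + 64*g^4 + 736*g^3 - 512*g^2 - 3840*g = (g - 5)*(g^6 + 3*g^5 - 32*g^4 - 96*g^3 + 256*g^2 + 768*g) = (g - 5)*(g - 4)*(g^5 + 7*g^4 - 4*g^3 - 112*g^2 - 192*g) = (g - 5)*(g - 4)^2*(g^4 + 11*g^3 + 40*g^2 + 48*g) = (g - 5)*(g - 4)^2*(g + 3)*(g^3 + 8*g^2 + 16*g) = (g - 5)*(g - 4)^2*(g + 3)*(g + 4)*(g^2 + 4*g) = (g - 5)*(g - 4)^2*(g + 3)*(g + 4)^2*(g)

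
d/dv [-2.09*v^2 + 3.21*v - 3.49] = 3.21 - 4.18*v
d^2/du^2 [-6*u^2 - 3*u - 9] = -12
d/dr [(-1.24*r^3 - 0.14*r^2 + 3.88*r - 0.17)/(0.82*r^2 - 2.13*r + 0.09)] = (-1.0168*r^4 + 5.2824*r^3 - 3.2182*r^2 + 0.2536*r - 0.0129000000000001)/(0.6724*r^4 - 3.4932*r^3 + 4.6845*r^2 - 0.3834*r + 0.0081)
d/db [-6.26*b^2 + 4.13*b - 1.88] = 4.13 - 12.52*b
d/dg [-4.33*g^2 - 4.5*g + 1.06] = -8.66*g - 4.5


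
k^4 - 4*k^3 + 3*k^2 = k^2*(k - 3)*(k - 1)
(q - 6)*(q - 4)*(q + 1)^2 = q^4 - 8*q^3 + 5*q^2 + 38*q + 24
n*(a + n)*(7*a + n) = 7*a^2*n + 8*a*n^2 + n^3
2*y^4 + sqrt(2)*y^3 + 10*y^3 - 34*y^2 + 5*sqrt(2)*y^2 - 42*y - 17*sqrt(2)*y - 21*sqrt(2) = (y - 3)*(y + 7)*(sqrt(2)*y + 1)*(sqrt(2)*y + sqrt(2))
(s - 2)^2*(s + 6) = s^3 + 2*s^2 - 20*s + 24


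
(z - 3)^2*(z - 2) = z^3 - 8*z^2 + 21*z - 18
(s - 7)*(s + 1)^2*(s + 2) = s^4 - 3*s^3 - 23*s^2 - 33*s - 14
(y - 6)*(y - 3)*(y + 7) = y^3 - 2*y^2 - 45*y + 126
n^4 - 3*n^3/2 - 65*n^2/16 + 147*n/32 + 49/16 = (n - 2)*(n - 7/4)*(n + 1/2)*(n + 7/4)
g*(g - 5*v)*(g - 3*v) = g^3 - 8*g^2*v + 15*g*v^2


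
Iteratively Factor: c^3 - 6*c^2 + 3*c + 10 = (c - 2)*(c^2 - 4*c - 5) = (c - 5)*(c - 2)*(c + 1)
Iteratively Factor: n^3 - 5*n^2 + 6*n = (n - 2)*(n^2 - 3*n) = n*(n - 2)*(n - 3)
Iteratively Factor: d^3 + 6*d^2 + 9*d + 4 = (d + 1)*(d^2 + 5*d + 4) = (d + 1)^2*(d + 4)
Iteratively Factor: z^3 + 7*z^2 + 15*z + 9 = (z + 3)*(z^2 + 4*z + 3) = (z + 1)*(z + 3)*(z + 3)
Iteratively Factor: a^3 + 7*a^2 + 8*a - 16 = (a + 4)*(a^2 + 3*a - 4) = (a + 4)^2*(a - 1)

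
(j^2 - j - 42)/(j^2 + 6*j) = (j - 7)/j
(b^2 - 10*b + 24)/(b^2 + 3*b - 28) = (b - 6)/(b + 7)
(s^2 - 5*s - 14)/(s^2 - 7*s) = (s + 2)/s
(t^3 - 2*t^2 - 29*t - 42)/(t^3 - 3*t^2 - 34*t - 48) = (t - 7)/(t - 8)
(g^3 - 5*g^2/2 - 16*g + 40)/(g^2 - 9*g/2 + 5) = (g^2 - 16)/(g - 2)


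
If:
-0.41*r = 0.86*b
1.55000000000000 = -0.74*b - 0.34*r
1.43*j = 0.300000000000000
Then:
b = -57.77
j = 0.21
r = 121.18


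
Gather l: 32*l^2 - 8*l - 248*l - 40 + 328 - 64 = 32*l^2 - 256*l + 224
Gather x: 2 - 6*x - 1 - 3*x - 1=-9*x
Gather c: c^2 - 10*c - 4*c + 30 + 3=c^2 - 14*c + 33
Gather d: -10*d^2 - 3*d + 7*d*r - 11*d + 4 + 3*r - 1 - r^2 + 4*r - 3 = -10*d^2 + d*(7*r - 14) - r^2 + 7*r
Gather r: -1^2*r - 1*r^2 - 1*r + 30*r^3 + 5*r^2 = 30*r^3 + 4*r^2 - 2*r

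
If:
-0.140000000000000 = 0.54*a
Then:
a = -0.26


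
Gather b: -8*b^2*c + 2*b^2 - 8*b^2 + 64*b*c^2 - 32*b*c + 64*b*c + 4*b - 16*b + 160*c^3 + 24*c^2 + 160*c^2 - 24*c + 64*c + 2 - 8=b^2*(-8*c - 6) + b*(64*c^2 + 32*c - 12) + 160*c^3 + 184*c^2 + 40*c - 6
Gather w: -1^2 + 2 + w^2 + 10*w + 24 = w^2 + 10*w + 25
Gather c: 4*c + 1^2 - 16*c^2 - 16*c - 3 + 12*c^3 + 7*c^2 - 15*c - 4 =12*c^3 - 9*c^2 - 27*c - 6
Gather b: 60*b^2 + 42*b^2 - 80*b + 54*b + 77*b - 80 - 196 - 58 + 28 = 102*b^2 + 51*b - 306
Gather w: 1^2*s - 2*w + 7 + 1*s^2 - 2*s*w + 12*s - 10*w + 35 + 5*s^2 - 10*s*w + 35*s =6*s^2 + 48*s + w*(-12*s - 12) + 42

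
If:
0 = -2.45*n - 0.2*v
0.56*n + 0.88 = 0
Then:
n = -1.57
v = 19.25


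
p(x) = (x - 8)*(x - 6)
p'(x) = 2*x - 14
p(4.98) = 3.08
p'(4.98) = -4.04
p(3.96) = 8.24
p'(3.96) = -6.08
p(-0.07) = 48.98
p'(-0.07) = -14.14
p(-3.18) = 102.63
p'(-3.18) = -20.36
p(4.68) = 4.38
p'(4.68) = -4.64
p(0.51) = 41.12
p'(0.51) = -12.98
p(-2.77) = 94.45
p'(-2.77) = -19.54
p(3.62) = 10.42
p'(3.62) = -6.76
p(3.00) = 15.00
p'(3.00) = -8.00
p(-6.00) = 168.00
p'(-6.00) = -26.00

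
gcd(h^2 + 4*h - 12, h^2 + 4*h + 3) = 1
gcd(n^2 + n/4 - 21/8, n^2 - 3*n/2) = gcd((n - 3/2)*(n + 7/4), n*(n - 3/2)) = n - 3/2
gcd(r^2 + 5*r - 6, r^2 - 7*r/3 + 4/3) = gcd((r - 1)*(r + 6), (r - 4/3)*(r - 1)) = r - 1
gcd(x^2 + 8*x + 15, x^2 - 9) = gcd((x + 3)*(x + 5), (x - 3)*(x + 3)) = x + 3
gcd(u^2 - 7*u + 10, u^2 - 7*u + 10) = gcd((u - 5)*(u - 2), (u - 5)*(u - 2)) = u^2 - 7*u + 10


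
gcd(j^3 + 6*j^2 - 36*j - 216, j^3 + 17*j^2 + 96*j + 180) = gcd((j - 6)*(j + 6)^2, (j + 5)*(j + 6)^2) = j^2 + 12*j + 36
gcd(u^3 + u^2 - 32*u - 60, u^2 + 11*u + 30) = u + 5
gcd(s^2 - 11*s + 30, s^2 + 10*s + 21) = 1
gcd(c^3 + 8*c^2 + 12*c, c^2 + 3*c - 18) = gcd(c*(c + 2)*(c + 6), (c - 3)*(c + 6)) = c + 6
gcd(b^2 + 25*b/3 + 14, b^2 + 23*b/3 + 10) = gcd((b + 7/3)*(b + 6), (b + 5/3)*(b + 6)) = b + 6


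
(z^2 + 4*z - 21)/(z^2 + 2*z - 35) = (z - 3)/(z - 5)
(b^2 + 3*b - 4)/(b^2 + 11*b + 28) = (b - 1)/(b + 7)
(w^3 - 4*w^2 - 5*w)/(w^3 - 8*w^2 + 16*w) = (w^2 - 4*w - 5)/(w^2 - 8*w + 16)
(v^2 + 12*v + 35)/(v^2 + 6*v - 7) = (v + 5)/(v - 1)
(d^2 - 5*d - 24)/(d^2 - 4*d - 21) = (d - 8)/(d - 7)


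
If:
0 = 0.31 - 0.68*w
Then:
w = 0.46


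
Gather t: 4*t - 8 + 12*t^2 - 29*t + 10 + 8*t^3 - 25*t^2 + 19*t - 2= 8*t^3 - 13*t^2 - 6*t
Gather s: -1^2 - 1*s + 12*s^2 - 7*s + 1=12*s^2 - 8*s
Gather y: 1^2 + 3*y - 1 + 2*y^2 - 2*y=2*y^2 + y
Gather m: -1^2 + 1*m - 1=m - 2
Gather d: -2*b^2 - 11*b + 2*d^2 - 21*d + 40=-2*b^2 - 11*b + 2*d^2 - 21*d + 40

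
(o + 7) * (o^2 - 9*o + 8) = o^3 - 2*o^2 - 55*o + 56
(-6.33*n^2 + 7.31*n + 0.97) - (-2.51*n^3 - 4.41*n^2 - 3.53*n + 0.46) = 2.51*n^3 - 1.92*n^2 + 10.84*n + 0.51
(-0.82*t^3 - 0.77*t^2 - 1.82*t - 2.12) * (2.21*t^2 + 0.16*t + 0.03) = -1.8122*t^5 - 1.8329*t^4 - 4.17*t^3 - 4.9995*t^2 - 0.3938*t - 0.0636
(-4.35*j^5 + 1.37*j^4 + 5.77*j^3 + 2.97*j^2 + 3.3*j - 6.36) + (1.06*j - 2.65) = -4.35*j^5 + 1.37*j^4 + 5.77*j^3 + 2.97*j^2 + 4.36*j - 9.01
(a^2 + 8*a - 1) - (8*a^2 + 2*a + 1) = -7*a^2 + 6*a - 2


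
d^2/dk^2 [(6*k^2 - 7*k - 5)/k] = -10/k^3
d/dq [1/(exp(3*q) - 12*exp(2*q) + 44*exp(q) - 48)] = (-3*exp(2*q) + 24*exp(q) - 44)*exp(q)/(exp(3*q) - 12*exp(2*q) + 44*exp(q) - 48)^2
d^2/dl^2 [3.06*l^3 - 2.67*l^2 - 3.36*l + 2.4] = 18.36*l - 5.34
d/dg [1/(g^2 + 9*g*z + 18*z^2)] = (-2*g - 9*z)/(g^2 + 9*g*z + 18*z^2)^2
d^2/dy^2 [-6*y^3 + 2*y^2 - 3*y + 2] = 4 - 36*y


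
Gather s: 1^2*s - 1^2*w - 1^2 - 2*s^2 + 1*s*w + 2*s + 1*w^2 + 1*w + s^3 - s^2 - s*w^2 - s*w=s^3 - 3*s^2 + s*(3 - w^2) + w^2 - 1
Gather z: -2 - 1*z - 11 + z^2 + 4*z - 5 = z^2 + 3*z - 18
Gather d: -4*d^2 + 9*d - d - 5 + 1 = -4*d^2 + 8*d - 4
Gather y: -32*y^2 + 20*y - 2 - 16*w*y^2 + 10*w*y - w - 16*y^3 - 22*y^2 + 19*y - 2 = -w - 16*y^3 + y^2*(-16*w - 54) + y*(10*w + 39) - 4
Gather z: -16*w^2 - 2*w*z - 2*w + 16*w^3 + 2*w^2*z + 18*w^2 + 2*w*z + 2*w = 16*w^3 + 2*w^2*z + 2*w^2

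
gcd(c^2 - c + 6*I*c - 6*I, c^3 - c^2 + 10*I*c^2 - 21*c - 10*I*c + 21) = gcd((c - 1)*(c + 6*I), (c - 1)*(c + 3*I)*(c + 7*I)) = c - 1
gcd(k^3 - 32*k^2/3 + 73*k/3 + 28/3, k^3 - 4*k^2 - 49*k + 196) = k^2 - 11*k + 28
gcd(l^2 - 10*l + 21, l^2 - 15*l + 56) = l - 7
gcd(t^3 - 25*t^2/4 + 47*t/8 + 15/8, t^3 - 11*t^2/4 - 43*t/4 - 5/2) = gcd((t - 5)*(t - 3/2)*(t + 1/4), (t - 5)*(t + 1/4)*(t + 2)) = t^2 - 19*t/4 - 5/4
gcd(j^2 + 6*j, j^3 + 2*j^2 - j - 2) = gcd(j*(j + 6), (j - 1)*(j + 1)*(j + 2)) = 1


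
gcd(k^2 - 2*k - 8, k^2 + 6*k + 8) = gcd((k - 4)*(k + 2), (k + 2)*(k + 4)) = k + 2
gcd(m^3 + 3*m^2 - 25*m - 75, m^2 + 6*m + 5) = m + 5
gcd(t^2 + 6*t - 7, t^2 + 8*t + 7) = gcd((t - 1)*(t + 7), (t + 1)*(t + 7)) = t + 7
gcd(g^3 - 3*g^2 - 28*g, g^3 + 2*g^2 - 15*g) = g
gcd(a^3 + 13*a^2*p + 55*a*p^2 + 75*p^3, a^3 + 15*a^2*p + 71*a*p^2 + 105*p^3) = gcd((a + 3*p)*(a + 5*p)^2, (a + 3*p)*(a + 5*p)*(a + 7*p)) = a^2 + 8*a*p + 15*p^2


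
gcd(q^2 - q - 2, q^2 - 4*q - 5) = q + 1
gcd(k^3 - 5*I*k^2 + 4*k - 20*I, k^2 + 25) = k - 5*I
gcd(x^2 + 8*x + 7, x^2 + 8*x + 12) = 1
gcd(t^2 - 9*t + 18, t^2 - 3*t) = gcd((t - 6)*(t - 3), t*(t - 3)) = t - 3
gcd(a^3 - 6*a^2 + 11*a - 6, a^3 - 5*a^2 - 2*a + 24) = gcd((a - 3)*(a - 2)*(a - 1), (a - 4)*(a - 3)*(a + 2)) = a - 3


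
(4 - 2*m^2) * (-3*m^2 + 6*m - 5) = 6*m^4 - 12*m^3 - 2*m^2 + 24*m - 20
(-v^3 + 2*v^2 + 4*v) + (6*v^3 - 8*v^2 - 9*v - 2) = 5*v^3 - 6*v^2 - 5*v - 2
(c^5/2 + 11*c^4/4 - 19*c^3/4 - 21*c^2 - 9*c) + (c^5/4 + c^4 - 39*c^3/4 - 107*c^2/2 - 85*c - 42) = 3*c^5/4 + 15*c^4/4 - 29*c^3/2 - 149*c^2/2 - 94*c - 42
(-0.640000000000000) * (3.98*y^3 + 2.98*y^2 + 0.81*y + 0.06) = -2.5472*y^3 - 1.9072*y^2 - 0.5184*y - 0.0384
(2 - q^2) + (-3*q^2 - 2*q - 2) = -4*q^2 - 2*q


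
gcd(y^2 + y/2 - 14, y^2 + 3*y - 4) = y + 4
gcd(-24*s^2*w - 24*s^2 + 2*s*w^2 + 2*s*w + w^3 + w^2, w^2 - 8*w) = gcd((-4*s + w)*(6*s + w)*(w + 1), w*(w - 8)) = 1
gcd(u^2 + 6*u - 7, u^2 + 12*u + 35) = u + 7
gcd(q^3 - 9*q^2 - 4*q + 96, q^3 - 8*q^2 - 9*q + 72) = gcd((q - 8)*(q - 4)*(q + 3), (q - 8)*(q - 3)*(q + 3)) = q^2 - 5*q - 24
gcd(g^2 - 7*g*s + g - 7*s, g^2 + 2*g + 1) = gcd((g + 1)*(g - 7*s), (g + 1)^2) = g + 1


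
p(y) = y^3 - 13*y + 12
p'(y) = 3*y^2 - 13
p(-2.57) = 28.44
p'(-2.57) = 6.81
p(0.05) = 11.35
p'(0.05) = -12.99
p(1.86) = -5.75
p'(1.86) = -2.62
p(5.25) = 88.45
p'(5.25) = 69.69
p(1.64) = -4.91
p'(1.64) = -4.93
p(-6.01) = -126.95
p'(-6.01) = 95.36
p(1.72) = -5.27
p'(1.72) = -4.12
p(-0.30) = 15.87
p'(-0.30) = -12.73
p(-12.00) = -1560.00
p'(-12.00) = 419.00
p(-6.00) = -126.00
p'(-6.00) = 95.00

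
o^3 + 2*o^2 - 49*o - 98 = (o - 7)*(o + 2)*(o + 7)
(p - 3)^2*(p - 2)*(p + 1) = p^4 - 7*p^3 + 13*p^2 + 3*p - 18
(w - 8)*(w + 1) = w^2 - 7*w - 8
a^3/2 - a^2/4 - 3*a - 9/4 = (a/2 + 1/2)*(a - 3)*(a + 3/2)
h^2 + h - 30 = (h - 5)*(h + 6)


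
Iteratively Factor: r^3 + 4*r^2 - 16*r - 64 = (r - 4)*(r^2 + 8*r + 16) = (r - 4)*(r + 4)*(r + 4)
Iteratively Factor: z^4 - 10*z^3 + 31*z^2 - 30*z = (z - 5)*(z^3 - 5*z^2 + 6*z) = (z - 5)*(z - 3)*(z^2 - 2*z) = z*(z - 5)*(z - 3)*(z - 2)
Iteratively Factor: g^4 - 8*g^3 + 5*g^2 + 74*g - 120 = (g - 5)*(g^3 - 3*g^2 - 10*g + 24) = (g - 5)*(g + 3)*(g^2 - 6*g + 8) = (g - 5)*(g - 2)*(g + 3)*(g - 4)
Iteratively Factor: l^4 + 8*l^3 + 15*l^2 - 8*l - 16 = (l - 1)*(l^3 + 9*l^2 + 24*l + 16) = (l - 1)*(l + 4)*(l^2 + 5*l + 4) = (l - 1)*(l + 4)^2*(l + 1)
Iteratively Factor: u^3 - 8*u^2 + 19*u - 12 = (u - 1)*(u^2 - 7*u + 12) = (u - 3)*(u - 1)*(u - 4)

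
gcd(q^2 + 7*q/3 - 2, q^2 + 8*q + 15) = q + 3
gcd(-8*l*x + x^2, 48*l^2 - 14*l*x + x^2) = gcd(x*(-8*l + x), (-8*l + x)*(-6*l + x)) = -8*l + x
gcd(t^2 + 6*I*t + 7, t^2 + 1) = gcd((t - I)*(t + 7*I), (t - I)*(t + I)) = t - I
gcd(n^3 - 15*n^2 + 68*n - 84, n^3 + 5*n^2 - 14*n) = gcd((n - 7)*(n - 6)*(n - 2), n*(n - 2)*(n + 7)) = n - 2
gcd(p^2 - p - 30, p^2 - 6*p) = p - 6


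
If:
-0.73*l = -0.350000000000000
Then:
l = 0.48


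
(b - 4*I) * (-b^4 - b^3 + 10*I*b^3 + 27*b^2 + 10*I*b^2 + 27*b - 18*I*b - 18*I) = -b^5 - b^4 + 14*I*b^4 + 67*b^3 + 14*I*b^3 + 67*b^2 - 126*I*b^2 - 72*b - 126*I*b - 72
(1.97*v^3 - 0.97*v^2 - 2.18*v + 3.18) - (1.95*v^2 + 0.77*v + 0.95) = 1.97*v^3 - 2.92*v^2 - 2.95*v + 2.23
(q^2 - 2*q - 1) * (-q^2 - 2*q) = -q^4 + 5*q^2 + 2*q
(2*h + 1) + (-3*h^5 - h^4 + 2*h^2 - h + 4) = -3*h^5 - h^4 + 2*h^2 + h + 5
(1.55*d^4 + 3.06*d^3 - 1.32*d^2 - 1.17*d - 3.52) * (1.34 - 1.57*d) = -2.4335*d^5 - 2.7272*d^4 + 6.1728*d^3 + 0.0680999999999998*d^2 + 3.9586*d - 4.7168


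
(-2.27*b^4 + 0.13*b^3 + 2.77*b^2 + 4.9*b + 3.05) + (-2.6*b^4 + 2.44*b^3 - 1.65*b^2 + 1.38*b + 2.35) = -4.87*b^4 + 2.57*b^3 + 1.12*b^2 + 6.28*b + 5.4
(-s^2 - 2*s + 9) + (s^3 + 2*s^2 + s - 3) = s^3 + s^2 - s + 6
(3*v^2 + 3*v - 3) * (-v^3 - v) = -3*v^5 - 3*v^4 - 3*v^2 + 3*v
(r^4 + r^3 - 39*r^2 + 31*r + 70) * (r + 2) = r^5 + 3*r^4 - 37*r^3 - 47*r^2 + 132*r + 140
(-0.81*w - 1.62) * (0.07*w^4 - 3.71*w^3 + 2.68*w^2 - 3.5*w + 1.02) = -0.0567*w^5 + 2.8917*w^4 + 3.8394*w^3 - 1.5066*w^2 + 4.8438*w - 1.6524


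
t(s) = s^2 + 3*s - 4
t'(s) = 2*s + 3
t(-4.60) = 3.36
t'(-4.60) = -6.20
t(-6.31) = 16.89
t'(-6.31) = -9.62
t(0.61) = -1.80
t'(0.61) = 4.22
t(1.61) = 3.42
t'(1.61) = 6.22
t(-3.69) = -1.45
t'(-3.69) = -4.38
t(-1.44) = -6.25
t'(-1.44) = 0.12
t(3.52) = 18.95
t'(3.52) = 10.04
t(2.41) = 9.04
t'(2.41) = 7.82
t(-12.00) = 104.00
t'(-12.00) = -21.00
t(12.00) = 176.00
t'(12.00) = 27.00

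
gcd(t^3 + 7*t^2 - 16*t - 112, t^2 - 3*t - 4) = t - 4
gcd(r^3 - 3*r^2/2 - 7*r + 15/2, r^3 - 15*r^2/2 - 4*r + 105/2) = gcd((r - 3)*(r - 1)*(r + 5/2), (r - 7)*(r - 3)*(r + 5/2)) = r^2 - r/2 - 15/2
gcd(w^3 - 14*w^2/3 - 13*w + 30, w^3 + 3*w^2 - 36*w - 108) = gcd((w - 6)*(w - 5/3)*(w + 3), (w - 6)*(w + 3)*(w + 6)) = w^2 - 3*w - 18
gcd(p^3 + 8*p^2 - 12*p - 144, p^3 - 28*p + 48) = p^2 + 2*p - 24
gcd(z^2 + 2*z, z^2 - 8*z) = z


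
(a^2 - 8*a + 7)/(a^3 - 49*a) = (a - 1)/(a*(a + 7))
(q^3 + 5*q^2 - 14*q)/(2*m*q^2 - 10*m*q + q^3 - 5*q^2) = (q^2 + 5*q - 14)/(2*m*q - 10*m + q^2 - 5*q)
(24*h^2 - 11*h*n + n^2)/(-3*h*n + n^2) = (-8*h + n)/n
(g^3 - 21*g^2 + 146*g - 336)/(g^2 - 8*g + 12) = (g^2 - 15*g + 56)/(g - 2)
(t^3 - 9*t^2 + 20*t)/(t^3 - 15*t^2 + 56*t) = (t^2 - 9*t + 20)/(t^2 - 15*t + 56)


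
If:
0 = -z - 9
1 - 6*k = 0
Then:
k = 1/6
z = -9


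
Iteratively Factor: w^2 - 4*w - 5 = (w + 1)*(w - 5)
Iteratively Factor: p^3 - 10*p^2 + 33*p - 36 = (p - 3)*(p^2 - 7*p + 12) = (p - 3)^2*(p - 4)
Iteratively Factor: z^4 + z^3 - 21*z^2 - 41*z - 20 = (z + 1)*(z^3 - 21*z - 20) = (z + 1)^2*(z^2 - z - 20) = (z - 5)*(z + 1)^2*(z + 4)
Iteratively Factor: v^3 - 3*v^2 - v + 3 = (v + 1)*(v^2 - 4*v + 3) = (v - 3)*(v + 1)*(v - 1)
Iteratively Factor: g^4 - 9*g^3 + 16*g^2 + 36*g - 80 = (g - 5)*(g^3 - 4*g^2 - 4*g + 16) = (g - 5)*(g + 2)*(g^2 - 6*g + 8) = (g - 5)*(g - 4)*(g + 2)*(g - 2)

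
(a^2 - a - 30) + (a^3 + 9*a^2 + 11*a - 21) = a^3 + 10*a^2 + 10*a - 51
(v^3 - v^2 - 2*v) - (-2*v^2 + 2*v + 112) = v^3 + v^2 - 4*v - 112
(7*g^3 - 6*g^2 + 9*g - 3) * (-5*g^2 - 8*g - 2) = -35*g^5 - 26*g^4 - 11*g^3 - 45*g^2 + 6*g + 6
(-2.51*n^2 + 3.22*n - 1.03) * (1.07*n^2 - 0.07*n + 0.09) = -2.6857*n^4 + 3.6211*n^3 - 1.5534*n^2 + 0.3619*n - 0.0927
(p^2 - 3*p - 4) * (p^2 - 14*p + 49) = p^4 - 17*p^3 + 87*p^2 - 91*p - 196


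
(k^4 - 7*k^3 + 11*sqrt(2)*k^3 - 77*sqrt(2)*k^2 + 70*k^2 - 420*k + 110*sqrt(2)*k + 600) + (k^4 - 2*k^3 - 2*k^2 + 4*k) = 2*k^4 - 9*k^3 + 11*sqrt(2)*k^3 - 77*sqrt(2)*k^2 + 68*k^2 - 416*k + 110*sqrt(2)*k + 600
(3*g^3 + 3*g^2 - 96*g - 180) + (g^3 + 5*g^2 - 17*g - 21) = 4*g^3 + 8*g^2 - 113*g - 201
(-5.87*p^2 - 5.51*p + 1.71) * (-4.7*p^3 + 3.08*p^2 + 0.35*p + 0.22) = 27.589*p^5 + 7.8174*p^4 - 27.0623*p^3 + 2.0469*p^2 - 0.6137*p + 0.3762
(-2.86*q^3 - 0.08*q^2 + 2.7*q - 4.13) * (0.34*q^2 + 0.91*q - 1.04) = -0.9724*q^5 - 2.6298*q^4 + 3.8196*q^3 + 1.136*q^2 - 6.5663*q + 4.2952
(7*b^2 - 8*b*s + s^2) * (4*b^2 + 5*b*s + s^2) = 28*b^4 + 3*b^3*s - 29*b^2*s^2 - 3*b*s^3 + s^4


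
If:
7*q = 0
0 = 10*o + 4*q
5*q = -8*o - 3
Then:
No Solution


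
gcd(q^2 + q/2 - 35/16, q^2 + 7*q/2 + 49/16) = q + 7/4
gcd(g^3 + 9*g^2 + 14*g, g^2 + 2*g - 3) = 1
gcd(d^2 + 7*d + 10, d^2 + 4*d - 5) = d + 5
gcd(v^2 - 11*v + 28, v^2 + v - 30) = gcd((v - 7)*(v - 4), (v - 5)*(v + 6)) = 1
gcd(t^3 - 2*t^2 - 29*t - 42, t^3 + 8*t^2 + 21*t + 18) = t^2 + 5*t + 6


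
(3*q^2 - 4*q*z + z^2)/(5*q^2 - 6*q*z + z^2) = (-3*q + z)/(-5*q + z)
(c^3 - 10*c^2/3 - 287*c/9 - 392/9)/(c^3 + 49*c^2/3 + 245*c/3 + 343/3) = (3*c^2 - 17*c - 56)/(3*(c^2 + 14*c + 49))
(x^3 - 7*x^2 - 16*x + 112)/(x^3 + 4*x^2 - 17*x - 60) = (x^2 - 3*x - 28)/(x^2 + 8*x + 15)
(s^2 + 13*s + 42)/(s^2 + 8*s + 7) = (s + 6)/(s + 1)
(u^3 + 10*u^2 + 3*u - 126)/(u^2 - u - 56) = (u^2 + 3*u - 18)/(u - 8)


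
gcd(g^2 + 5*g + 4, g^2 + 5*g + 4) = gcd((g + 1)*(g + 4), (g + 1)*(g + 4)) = g^2 + 5*g + 4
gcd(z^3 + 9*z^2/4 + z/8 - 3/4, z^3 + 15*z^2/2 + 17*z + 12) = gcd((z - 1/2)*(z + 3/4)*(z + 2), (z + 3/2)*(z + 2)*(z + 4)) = z + 2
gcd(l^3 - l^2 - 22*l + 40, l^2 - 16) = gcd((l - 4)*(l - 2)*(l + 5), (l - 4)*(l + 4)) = l - 4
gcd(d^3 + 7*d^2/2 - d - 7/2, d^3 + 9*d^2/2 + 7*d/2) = d^2 + 9*d/2 + 7/2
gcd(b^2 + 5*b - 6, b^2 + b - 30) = b + 6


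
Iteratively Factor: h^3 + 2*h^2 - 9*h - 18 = (h - 3)*(h^2 + 5*h + 6) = (h - 3)*(h + 3)*(h + 2)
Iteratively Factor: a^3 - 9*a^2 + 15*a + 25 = (a - 5)*(a^2 - 4*a - 5) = (a - 5)^2*(a + 1)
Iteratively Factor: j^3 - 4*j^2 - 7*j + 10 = (j + 2)*(j^2 - 6*j + 5) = (j - 1)*(j + 2)*(j - 5)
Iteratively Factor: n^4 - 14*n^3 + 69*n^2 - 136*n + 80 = (n - 4)*(n^3 - 10*n^2 + 29*n - 20) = (n - 5)*(n - 4)*(n^2 - 5*n + 4) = (n - 5)*(n - 4)*(n - 1)*(n - 4)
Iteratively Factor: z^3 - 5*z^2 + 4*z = (z)*(z^2 - 5*z + 4) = z*(z - 4)*(z - 1)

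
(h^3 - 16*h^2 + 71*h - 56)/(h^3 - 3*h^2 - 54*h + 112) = (h^2 - 8*h + 7)/(h^2 + 5*h - 14)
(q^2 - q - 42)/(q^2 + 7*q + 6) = (q - 7)/(q + 1)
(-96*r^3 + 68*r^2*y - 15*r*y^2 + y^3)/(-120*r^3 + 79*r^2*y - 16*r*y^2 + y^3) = (-4*r + y)/(-5*r + y)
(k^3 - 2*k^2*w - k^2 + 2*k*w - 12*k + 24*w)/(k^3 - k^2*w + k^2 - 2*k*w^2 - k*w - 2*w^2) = (k^2 - k - 12)/(k^2 + k*w + k + w)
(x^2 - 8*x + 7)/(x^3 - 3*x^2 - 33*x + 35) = 1/(x + 5)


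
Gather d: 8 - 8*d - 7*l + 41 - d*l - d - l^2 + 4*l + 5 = d*(-l - 9) - l^2 - 3*l + 54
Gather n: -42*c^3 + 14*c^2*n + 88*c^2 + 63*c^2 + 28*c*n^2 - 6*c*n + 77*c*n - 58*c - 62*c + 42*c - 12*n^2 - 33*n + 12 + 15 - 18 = -42*c^3 + 151*c^2 - 78*c + n^2*(28*c - 12) + n*(14*c^2 + 71*c - 33) + 9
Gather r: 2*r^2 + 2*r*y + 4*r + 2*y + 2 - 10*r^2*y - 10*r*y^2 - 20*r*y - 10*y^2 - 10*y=r^2*(2 - 10*y) + r*(-10*y^2 - 18*y + 4) - 10*y^2 - 8*y + 2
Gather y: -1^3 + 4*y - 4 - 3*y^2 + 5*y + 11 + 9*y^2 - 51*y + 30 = 6*y^2 - 42*y + 36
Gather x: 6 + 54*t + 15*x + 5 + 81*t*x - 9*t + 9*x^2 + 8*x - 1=45*t + 9*x^2 + x*(81*t + 23) + 10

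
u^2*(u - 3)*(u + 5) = u^4 + 2*u^3 - 15*u^2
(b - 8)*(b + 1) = b^2 - 7*b - 8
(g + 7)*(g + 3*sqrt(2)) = g^2 + 3*sqrt(2)*g + 7*g + 21*sqrt(2)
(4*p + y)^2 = 16*p^2 + 8*p*y + y^2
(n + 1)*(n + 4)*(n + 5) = n^3 + 10*n^2 + 29*n + 20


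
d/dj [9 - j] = -1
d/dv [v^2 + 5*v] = 2*v + 5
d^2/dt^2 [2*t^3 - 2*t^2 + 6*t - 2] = 12*t - 4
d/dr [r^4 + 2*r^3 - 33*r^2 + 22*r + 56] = 4*r^3 + 6*r^2 - 66*r + 22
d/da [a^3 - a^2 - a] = 3*a^2 - 2*a - 1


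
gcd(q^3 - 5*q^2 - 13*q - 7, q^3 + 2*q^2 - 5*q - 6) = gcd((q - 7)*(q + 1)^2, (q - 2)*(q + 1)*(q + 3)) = q + 1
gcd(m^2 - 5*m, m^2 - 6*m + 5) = m - 5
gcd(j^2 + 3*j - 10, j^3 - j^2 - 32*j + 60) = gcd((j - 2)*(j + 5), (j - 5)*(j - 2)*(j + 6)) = j - 2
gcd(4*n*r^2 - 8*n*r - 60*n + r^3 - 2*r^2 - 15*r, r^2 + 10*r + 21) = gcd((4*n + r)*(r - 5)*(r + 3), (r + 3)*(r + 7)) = r + 3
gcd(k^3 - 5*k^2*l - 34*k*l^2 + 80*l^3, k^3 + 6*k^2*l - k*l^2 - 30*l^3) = k^2 + 3*k*l - 10*l^2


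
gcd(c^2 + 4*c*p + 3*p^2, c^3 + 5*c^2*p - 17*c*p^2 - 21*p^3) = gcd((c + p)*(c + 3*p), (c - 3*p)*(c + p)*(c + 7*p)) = c + p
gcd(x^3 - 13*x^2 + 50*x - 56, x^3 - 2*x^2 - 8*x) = x - 4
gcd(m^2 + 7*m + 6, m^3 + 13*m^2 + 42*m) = m + 6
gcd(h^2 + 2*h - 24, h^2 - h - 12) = h - 4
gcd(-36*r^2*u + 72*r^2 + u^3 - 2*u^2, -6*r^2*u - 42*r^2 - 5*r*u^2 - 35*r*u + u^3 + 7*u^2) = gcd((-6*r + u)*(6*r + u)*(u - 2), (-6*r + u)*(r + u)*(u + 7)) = 6*r - u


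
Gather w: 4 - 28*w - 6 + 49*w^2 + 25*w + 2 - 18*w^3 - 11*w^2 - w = -18*w^3 + 38*w^2 - 4*w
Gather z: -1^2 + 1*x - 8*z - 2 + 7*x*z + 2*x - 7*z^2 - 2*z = 3*x - 7*z^2 + z*(7*x - 10) - 3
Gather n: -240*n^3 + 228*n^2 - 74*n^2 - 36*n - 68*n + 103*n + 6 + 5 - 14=-240*n^3 + 154*n^2 - n - 3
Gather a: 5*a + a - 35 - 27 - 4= 6*a - 66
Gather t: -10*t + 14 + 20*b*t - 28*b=-28*b + t*(20*b - 10) + 14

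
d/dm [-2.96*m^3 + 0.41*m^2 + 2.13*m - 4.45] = -8.88*m^2 + 0.82*m + 2.13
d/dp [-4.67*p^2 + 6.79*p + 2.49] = 6.79 - 9.34*p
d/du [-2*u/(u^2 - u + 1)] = 2*(u^2 - 1)/(u^4 - 2*u^3 + 3*u^2 - 2*u + 1)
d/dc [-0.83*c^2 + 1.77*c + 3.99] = 1.77 - 1.66*c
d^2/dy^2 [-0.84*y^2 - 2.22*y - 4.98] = -1.68000000000000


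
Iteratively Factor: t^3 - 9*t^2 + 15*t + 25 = (t - 5)*(t^2 - 4*t - 5) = (t - 5)*(t + 1)*(t - 5)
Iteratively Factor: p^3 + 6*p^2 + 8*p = (p + 2)*(p^2 + 4*p) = p*(p + 2)*(p + 4)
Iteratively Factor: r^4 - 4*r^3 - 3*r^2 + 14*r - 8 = (r - 4)*(r^3 - 3*r + 2) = (r - 4)*(r - 1)*(r^2 + r - 2) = (r - 4)*(r - 1)*(r + 2)*(r - 1)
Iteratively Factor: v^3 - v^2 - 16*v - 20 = (v - 5)*(v^2 + 4*v + 4) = (v - 5)*(v + 2)*(v + 2)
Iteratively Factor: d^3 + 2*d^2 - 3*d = (d + 3)*(d^2 - d) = d*(d + 3)*(d - 1)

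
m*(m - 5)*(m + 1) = m^3 - 4*m^2 - 5*m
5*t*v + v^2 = v*(5*t + v)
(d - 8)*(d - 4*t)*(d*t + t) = d^3*t - 4*d^2*t^2 - 7*d^2*t + 28*d*t^2 - 8*d*t + 32*t^2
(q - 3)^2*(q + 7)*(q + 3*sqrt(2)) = q^4 + q^3 + 3*sqrt(2)*q^3 - 33*q^2 + 3*sqrt(2)*q^2 - 99*sqrt(2)*q + 63*q + 189*sqrt(2)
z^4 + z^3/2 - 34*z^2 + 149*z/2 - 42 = (z - 4)*(z - 3/2)*(z - 1)*(z + 7)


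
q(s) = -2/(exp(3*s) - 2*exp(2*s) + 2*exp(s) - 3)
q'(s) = -2*(-3*exp(3*s) + 4*exp(2*s) - 2*exp(s))/(exp(3*s) - 2*exp(2*s) + 2*exp(s) - 3)^2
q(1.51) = -0.03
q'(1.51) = 0.12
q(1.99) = -0.01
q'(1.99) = 0.02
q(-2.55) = 0.70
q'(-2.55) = 0.03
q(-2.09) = 0.72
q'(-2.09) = 0.05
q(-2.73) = 0.69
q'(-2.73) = 0.03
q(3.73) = -0.00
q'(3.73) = 0.00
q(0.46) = 2.28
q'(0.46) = 13.19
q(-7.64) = 0.67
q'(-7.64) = 0.00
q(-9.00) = 0.67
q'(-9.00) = 0.00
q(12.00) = 0.00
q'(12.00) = 0.00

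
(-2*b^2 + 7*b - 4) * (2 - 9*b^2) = 18*b^4 - 63*b^3 + 32*b^2 + 14*b - 8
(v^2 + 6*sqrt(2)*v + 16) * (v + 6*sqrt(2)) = v^3 + 12*sqrt(2)*v^2 + 88*v + 96*sqrt(2)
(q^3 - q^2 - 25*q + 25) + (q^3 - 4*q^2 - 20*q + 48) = 2*q^3 - 5*q^2 - 45*q + 73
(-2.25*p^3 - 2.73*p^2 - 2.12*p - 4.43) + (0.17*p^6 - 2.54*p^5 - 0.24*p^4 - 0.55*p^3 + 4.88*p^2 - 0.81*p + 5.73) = 0.17*p^6 - 2.54*p^5 - 0.24*p^4 - 2.8*p^3 + 2.15*p^2 - 2.93*p + 1.3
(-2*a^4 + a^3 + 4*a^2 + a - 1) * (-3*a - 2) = 6*a^5 + a^4 - 14*a^3 - 11*a^2 + a + 2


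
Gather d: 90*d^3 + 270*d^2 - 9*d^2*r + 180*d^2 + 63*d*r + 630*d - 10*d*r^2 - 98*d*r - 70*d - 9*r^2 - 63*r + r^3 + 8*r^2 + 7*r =90*d^3 + d^2*(450 - 9*r) + d*(-10*r^2 - 35*r + 560) + r^3 - r^2 - 56*r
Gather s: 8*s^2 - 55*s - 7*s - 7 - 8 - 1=8*s^2 - 62*s - 16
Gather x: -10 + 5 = -5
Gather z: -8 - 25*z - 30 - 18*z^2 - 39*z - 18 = -18*z^2 - 64*z - 56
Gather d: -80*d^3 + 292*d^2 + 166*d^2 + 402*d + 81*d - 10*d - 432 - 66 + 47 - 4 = -80*d^3 + 458*d^2 + 473*d - 455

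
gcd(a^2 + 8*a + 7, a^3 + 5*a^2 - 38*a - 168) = a + 7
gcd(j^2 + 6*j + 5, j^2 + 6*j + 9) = 1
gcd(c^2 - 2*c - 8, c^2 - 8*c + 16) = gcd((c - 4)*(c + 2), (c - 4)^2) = c - 4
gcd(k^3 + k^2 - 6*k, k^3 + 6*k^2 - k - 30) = k^2 + k - 6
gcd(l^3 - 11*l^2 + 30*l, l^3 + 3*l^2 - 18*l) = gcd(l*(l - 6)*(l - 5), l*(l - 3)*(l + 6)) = l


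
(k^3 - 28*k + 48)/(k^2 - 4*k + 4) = (k^2 + 2*k - 24)/(k - 2)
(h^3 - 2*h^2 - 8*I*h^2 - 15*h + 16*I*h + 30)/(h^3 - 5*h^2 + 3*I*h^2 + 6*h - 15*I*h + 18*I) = (h^2 - 8*I*h - 15)/(h^2 + 3*h*(-1 + I) - 9*I)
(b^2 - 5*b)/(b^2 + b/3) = 3*(b - 5)/(3*b + 1)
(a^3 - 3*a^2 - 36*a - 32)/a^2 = a - 3 - 36/a - 32/a^2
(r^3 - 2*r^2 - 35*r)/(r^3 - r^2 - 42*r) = (r + 5)/(r + 6)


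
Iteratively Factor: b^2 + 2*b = (b + 2)*(b)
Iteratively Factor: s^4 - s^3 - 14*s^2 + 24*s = (s - 3)*(s^3 + 2*s^2 - 8*s) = (s - 3)*(s + 4)*(s^2 - 2*s) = s*(s - 3)*(s + 4)*(s - 2)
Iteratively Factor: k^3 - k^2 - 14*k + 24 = (k + 4)*(k^2 - 5*k + 6) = (k - 3)*(k + 4)*(k - 2)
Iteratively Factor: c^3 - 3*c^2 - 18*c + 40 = (c + 4)*(c^2 - 7*c + 10) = (c - 5)*(c + 4)*(c - 2)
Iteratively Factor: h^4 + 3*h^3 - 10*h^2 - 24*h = (h + 2)*(h^3 + h^2 - 12*h) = (h + 2)*(h + 4)*(h^2 - 3*h) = h*(h + 2)*(h + 4)*(h - 3)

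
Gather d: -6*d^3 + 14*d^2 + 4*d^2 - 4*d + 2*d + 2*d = -6*d^3 + 18*d^2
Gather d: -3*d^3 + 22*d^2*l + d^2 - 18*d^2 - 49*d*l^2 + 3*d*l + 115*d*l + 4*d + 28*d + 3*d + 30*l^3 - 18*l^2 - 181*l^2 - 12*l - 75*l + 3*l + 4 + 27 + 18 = -3*d^3 + d^2*(22*l - 17) + d*(-49*l^2 + 118*l + 35) + 30*l^3 - 199*l^2 - 84*l + 49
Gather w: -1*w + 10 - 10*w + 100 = 110 - 11*w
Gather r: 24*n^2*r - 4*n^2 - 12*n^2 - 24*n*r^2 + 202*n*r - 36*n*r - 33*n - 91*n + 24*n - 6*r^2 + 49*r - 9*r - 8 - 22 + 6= -16*n^2 - 100*n + r^2*(-24*n - 6) + r*(24*n^2 + 166*n + 40) - 24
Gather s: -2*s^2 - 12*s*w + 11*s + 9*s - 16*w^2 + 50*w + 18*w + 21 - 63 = -2*s^2 + s*(20 - 12*w) - 16*w^2 + 68*w - 42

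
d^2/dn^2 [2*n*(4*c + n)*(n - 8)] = 16*c + 12*n - 32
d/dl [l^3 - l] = 3*l^2 - 1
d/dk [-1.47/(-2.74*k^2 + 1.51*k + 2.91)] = (2.2197 - 8.0556*k)/(-2.74*k^2 + 1.51*k + 2.91)^2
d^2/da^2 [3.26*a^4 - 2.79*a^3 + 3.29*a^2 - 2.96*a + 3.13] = 39.12*a^2 - 16.74*a + 6.58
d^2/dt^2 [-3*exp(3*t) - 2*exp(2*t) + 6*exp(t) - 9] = (-27*exp(2*t) - 8*exp(t) + 6)*exp(t)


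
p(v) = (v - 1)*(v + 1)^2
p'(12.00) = 455.00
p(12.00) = 1859.00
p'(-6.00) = 95.00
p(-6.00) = -175.00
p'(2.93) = 30.61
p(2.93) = 29.81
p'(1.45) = 8.21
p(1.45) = 2.70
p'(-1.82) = 5.30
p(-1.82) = -1.90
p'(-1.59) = 3.40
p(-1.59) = -0.90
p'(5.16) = 89.20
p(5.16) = 157.85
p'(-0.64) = -1.05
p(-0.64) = -0.21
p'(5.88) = 114.48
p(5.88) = 230.99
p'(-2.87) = 17.97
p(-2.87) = -13.53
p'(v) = (v - 1)*(2*v + 2) + (v + 1)^2 = (v + 1)*(3*v - 1)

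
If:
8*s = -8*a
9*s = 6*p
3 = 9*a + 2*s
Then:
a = 3/7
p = -9/14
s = -3/7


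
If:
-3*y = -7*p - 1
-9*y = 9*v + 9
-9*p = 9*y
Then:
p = -1/10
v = -11/10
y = 1/10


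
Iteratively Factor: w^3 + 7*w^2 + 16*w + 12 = (w + 2)*(w^2 + 5*w + 6) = (w + 2)^2*(w + 3)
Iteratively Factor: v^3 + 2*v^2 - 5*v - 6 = (v + 1)*(v^2 + v - 6) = (v - 2)*(v + 1)*(v + 3)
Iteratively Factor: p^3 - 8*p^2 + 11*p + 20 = (p + 1)*(p^2 - 9*p + 20) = (p - 5)*(p + 1)*(p - 4)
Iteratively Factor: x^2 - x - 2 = (x - 2)*(x + 1)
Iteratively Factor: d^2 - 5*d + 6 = (d - 3)*(d - 2)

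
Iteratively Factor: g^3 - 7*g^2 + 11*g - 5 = (g - 1)*(g^2 - 6*g + 5) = (g - 5)*(g - 1)*(g - 1)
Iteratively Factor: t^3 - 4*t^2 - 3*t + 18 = (t - 3)*(t^2 - t - 6) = (t - 3)^2*(t + 2)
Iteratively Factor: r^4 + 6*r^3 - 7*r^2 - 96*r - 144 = (r - 4)*(r^3 + 10*r^2 + 33*r + 36) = (r - 4)*(r + 3)*(r^2 + 7*r + 12) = (r - 4)*(r + 3)*(r + 4)*(r + 3)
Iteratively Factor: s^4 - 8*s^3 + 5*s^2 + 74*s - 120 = (s - 2)*(s^3 - 6*s^2 - 7*s + 60) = (s - 2)*(s + 3)*(s^2 - 9*s + 20) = (s - 5)*(s - 2)*(s + 3)*(s - 4)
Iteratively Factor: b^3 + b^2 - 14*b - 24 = (b + 3)*(b^2 - 2*b - 8) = (b - 4)*(b + 3)*(b + 2)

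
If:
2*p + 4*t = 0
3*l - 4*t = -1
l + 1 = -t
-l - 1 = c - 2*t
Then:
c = -6/7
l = -5/7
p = 4/7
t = -2/7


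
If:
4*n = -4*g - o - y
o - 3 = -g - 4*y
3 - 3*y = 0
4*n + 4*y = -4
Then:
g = 8/3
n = -2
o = -11/3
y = 1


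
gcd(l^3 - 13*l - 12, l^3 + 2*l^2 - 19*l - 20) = l^2 - 3*l - 4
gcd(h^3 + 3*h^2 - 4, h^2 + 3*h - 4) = h - 1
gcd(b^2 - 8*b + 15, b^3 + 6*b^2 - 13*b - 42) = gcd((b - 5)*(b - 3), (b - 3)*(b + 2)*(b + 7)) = b - 3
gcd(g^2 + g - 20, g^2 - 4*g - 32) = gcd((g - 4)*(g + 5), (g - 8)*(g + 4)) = 1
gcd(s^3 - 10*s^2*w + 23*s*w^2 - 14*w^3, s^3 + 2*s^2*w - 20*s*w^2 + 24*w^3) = s - 2*w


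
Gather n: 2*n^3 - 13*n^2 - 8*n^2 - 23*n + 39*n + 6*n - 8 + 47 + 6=2*n^3 - 21*n^2 + 22*n + 45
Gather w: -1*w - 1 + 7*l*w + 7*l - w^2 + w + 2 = 7*l*w + 7*l - w^2 + 1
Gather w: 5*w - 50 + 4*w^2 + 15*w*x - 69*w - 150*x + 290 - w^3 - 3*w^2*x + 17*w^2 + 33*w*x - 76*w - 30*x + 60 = -w^3 + w^2*(21 - 3*x) + w*(48*x - 140) - 180*x + 300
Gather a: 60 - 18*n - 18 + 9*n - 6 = 36 - 9*n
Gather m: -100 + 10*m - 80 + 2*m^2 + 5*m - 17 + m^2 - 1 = 3*m^2 + 15*m - 198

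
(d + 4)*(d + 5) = d^2 + 9*d + 20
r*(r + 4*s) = r^2 + 4*r*s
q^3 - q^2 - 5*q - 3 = (q - 3)*(q + 1)^2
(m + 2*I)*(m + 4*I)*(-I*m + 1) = -I*m^3 + 7*m^2 + 14*I*m - 8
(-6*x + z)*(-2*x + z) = 12*x^2 - 8*x*z + z^2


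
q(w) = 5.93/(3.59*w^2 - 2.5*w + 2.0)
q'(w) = 5.93*(2.5 - 7.18*w)/(3.59*w^2 - 2.5*w + 2.0)^2 = (14.825 - 42.5774*w)/(3.59*w^2 - 2.5*w + 2.0)^2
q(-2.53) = 0.19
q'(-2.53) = 0.13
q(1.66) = 0.77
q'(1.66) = -0.93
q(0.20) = 3.61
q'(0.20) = 2.34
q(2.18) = 0.44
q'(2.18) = -0.42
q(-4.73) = 0.06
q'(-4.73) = 0.02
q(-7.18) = 0.03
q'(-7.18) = 0.01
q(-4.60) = 0.07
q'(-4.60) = 0.03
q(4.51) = 0.09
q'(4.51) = -0.04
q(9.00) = 0.02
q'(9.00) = -0.01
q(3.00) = 0.22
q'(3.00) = -0.16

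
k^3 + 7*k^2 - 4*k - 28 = (k - 2)*(k + 2)*(k + 7)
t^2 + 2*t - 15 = (t - 3)*(t + 5)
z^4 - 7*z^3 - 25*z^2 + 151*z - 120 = (z - 8)*(z - 3)*(z - 1)*(z + 5)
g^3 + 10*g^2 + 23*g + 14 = (g + 1)*(g + 2)*(g + 7)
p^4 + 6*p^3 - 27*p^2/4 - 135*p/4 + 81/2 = (p - 3/2)^2*(p + 3)*(p + 6)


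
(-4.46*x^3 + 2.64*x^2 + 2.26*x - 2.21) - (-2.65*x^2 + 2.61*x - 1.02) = -4.46*x^3 + 5.29*x^2 - 0.35*x - 1.19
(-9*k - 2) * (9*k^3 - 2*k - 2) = -81*k^4 - 18*k^3 + 18*k^2 + 22*k + 4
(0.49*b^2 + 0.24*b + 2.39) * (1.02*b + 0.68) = 0.4998*b^3 + 0.578*b^2 + 2.601*b + 1.6252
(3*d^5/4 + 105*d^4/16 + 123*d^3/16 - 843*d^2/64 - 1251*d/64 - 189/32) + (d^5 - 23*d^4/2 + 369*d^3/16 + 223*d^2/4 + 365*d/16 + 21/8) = 7*d^5/4 - 79*d^4/16 + 123*d^3/4 + 2725*d^2/64 + 209*d/64 - 105/32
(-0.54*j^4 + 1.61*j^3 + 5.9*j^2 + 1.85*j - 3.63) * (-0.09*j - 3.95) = 0.0486*j^5 + 1.9881*j^4 - 6.8905*j^3 - 23.4715*j^2 - 6.9808*j + 14.3385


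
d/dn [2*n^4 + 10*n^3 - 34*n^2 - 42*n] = 8*n^3 + 30*n^2 - 68*n - 42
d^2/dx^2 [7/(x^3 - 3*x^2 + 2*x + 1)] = 14*(3*(1 - x)*(x^3 - 3*x^2 + 2*x + 1) + (3*x^2 - 6*x + 2)^2)/(x^3 - 3*x^2 + 2*x + 1)^3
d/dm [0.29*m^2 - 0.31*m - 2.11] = 0.58*m - 0.31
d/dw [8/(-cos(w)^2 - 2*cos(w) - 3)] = -16*(cos(w) + 1)*sin(w)/(cos(w)^2 + 2*cos(w) + 3)^2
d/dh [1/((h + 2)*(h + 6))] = 2*(-h - 4)/(h^4 + 16*h^3 + 88*h^2 + 192*h + 144)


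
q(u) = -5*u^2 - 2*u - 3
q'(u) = -10*u - 2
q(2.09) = -29.02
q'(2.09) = -22.90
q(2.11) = -29.48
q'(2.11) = -23.10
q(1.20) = -12.60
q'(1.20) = -14.00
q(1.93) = -25.48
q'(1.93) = -21.30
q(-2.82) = -37.12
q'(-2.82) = 26.20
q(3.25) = -62.31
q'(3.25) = -34.50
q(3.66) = -77.30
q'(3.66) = -38.60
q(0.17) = -3.48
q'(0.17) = -3.70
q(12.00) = -747.00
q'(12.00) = -122.00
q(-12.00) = -699.00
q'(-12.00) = 118.00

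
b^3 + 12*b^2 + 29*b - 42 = (b - 1)*(b + 6)*(b + 7)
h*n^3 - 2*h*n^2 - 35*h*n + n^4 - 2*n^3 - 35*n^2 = n*(h + n)*(n - 7)*(n + 5)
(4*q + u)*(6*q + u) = 24*q^2 + 10*q*u + u^2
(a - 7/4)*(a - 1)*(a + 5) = a^3 + 9*a^2/4 - 12*a + 35/4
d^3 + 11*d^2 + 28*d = d*(d + 4)*(d + 7)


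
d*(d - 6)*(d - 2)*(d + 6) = d^4 - 2*d^3 - 36*d^2 + 72*d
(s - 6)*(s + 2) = s^2 - 4*s - 12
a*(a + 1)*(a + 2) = a^3 + 3*a^2 + 2*a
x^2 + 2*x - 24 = (x - 4)*(x + 6)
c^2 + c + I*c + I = (c + 1)*(c + I)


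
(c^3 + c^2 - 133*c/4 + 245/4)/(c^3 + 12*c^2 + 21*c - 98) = (c^2 - 6*c + 35/4)/(c^2 + 5*c - 14)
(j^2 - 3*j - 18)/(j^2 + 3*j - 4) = (j^2 - 3*j - 18)/(j^2 + 3*j - 4)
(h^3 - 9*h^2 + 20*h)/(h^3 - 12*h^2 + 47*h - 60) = h/(h - 3)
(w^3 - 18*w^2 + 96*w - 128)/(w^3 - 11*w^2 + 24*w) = (w^2 - 10*w + 16)/(w*(w - 3))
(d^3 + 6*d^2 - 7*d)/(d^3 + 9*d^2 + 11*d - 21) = d/(d + 3)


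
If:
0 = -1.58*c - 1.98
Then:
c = -1.25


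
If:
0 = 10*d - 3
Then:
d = 3/10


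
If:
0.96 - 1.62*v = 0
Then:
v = 0.59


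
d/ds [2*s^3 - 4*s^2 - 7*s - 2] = 6*s^2 - 8*s - 7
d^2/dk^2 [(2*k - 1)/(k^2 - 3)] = 2*(4*k^2*(2*k - 1) + (1 - 6*k)*(k^2 - 3))/(k^2 - 3)^3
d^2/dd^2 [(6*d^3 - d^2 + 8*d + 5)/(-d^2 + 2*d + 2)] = 6*(-14*d^3 - 27*d^2 - 30*d + 2)/(d^6 - 6*d^5 + 6*d^4 + 16*d^3 - 12*d^2 - 24*d - 8)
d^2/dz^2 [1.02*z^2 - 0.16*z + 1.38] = 2.04000000000000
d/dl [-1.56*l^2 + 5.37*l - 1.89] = 5.37 - 3.12*l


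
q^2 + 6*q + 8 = (q + 2)*(q + 4)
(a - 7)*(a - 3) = a^2 - 10*a + 21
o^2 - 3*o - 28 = (o - 7)*(o + 4)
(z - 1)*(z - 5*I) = z^2 - z - 5*I*z + 5*I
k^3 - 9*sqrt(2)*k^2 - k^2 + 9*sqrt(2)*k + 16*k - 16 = (k - 1)*(k - 8*sqrt(2))*(k - sqrt(2))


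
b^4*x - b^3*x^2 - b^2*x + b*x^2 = b*(b - 1)*(b - x)*(b*x + x)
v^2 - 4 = (v - 2)*(v + 2)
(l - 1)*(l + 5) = l^2 + 4*l - 5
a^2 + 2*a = a*(a + 2)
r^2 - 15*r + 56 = (r - 8)*(r - 7)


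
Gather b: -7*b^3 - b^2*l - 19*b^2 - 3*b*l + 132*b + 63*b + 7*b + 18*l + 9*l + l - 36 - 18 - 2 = -7*b^3 + b^2*(-l - 19) + b*(202 - 3*l) + 28*l - 56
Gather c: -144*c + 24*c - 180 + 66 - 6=-120*c - 120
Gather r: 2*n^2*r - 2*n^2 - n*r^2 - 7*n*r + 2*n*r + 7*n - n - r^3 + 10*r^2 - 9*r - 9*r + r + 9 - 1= -2*n^2 + 6*n - r^3 + r^2*(10 - n) + r*(2*n^2 - 5*n - 17) + 8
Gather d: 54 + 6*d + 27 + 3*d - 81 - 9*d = 0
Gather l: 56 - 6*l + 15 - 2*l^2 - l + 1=-2*l^2 - 7*l + 72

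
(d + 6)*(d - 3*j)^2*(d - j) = d^4 - 7*d^3*j + 6*d^3 + 15*d^2*j^2 - 42*d^2*j - 9*d*j^3 + 90*d*j^2 - 54*j^3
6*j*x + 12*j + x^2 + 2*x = (6*j + x)*(x + 2)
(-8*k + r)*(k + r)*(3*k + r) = -24*k^3 - 29*k^2*r - 4*k*r^2 + r^3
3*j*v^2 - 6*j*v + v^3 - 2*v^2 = v*(3*j + v)*(v - 2)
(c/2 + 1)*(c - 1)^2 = c^3/2 - 3*c/2 + 1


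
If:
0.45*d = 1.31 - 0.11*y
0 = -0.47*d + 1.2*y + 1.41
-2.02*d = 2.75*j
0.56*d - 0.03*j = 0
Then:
No Solution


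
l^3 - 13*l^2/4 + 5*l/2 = l*(l - 2)*(l - 5/4)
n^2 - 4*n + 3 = (n - 3)*(n - 1)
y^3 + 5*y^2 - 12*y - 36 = (y - 3)*(y + 2)*(y + 6)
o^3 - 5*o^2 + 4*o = o*(o - 4)*(o - 1)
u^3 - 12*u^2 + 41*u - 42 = (u - 7)*(u - 3)*(u - 2)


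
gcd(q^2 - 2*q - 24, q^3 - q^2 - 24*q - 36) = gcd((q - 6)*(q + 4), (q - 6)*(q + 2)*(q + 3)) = q - 6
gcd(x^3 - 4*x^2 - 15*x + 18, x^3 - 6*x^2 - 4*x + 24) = x - 6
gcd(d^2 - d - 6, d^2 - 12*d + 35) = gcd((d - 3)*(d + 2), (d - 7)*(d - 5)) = 1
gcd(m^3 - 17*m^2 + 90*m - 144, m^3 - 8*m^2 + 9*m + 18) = m^2 - 9*m + 18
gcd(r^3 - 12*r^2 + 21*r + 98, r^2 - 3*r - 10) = r + 2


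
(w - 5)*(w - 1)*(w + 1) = w^3 - 5*w^2 - w + 5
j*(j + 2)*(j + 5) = j^3 + 7*j^2 + 10*j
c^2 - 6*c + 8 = (c - 4)*(c - 2)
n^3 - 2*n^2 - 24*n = n*(n - 6)*(n + 4)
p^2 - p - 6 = (p - 3)*(p + 2)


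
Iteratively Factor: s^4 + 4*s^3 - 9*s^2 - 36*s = (s - 3)*(s^3 + 7*s^2 + 12*s) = (s - 3)*(s + 4)*(s^2 + 3*s) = s*(s - 3)*(s + 4)*(s + 3)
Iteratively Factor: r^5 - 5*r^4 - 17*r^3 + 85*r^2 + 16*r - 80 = (r - 4)*(r^4 - r^3 - 21*r^2 + r + 20) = (r - 5)*(r - 4)*(r^3 + 4*r^2 - r - 4) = (r - 5)*(r - 4)*(r + 4)*(r^2 - 1) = (r - 5)*(r - 4)*(r - 1)*(r + 4)*(r + 1)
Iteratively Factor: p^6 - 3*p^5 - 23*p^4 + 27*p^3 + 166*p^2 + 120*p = (p)*(p^5 - 3*p^4 - 23*p^3 + 27*p^2 + 166*p + 120) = p*(p - 4)*(p^4 + p^3 - 19*p^2 - 49*p - 30) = p*(p - 4)*(p + 2)*(p^3 - p^2 - 17*p - 15) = p*(p - 4)*(p + 1)*(p + 2)*(p^2 - 2*p - 15) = p*(p - 5)*(p - 4)*(p + 1)*(p + 2)*(p + 3)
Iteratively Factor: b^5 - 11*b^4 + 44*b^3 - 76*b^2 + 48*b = (b)*(b^4 - 11*b^3 + 44*b^2 - 76*b + 48) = b*(b - 4)*(b^3 - 7*b^2 + 16*b - 12) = b*(b - 4)*(b - 3)*(b^2 - 4*b + 4) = b*(b - 4)*(b - 3)*(b - 2)*(b - 2)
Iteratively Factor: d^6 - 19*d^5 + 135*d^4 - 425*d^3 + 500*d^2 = (d)*(d^5 - 19*d^4 + 135*d^3 - 425*d^2 + 500*d) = d*(d - 5)*(d^4 - 14*d^3 + 65*d^2 - 100*d) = d*(d - 5)*(d - 4)*(d^3 - 10*d^2 + 25*d) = d*(d - 5)^2*(d - 4)*(d^2 - 5*d) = d^2*(d - 5)^2*(d - 4)*(d - 5)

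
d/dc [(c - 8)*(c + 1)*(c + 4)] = 3*c^2 - 6*c - 36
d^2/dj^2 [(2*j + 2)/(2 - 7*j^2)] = 28*(-28*j^2*(j + 1) + (3*j + 1)*(7*j^2 - 2))/(7*j^2 - 2)^3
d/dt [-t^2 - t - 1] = -2*t - 1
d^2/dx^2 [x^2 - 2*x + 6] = 2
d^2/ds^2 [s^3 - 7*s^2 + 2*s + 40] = 6*s - 14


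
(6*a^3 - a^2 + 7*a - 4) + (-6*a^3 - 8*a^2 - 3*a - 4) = -9*a^2 + 4*a - 8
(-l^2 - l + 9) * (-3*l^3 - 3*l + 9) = 3*l^5 + 3*l^4 - 24*l^3 - 6*l^2 - 36*l + 81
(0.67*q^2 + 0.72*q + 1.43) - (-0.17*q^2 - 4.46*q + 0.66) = 0.84*q^2 + 5.18*q + 0.77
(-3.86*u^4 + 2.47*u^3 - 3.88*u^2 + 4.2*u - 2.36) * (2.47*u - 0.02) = -9.5342*u^5 + 6.1781*u^4 - 9.633*u^3 + 10.4516*u^2 - 5.9132*u + 0.0472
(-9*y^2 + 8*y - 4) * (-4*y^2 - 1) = 36*y^4 - 32*y^3 + 25*y^2 - 8*y + 4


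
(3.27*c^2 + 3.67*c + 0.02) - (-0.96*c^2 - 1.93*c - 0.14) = 4.23*c^2 + 5.6*c + 0.16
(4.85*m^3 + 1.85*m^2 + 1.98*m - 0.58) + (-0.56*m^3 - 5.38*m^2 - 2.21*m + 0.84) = 4.29*m^3 - 3.53*m^2 - 0.23*m + 0.26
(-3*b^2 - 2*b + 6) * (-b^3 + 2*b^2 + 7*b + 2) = 3*b^5 - 4*b^4 - 31*b^3 - 8*b^2 + 38*b + 12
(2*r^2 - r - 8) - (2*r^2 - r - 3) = -5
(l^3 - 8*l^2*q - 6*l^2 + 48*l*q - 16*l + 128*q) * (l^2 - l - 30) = l^5 - 8*l^4*q - 7*l^4 + 56*l^3*q - 40*l^3 + 320*l^2*q + 196*l^2 - 1568*l*q + 480*l - 3840*q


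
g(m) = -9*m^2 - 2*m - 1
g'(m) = -18*m - 2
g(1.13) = -14.75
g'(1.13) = -22.34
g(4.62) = -202.34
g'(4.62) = -85.16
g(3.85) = -142.10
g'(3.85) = -71.30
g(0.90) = -10.09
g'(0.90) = -18.20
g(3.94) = -148.59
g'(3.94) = -72.92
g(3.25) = -102.56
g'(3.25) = -60.50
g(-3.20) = -86.76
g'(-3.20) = 55.60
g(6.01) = -338.10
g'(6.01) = -110.18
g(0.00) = -1.00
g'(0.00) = -2.00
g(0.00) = -1.00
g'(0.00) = -2.00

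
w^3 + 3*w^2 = w^2*(w + 3)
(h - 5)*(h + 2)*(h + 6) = h^3 + 3*h^2 - 28*h - 60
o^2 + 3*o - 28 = (o - 4)*(o + 7)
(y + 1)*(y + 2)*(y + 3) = y^3 + 6*y^2 + 11*y + 6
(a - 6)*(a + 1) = a^2 - 5*a - 6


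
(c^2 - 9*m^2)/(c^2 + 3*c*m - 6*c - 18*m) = (c - 3*m)/(c - 6)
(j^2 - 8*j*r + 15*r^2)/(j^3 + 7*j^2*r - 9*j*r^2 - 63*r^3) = (j - 5*r)/(j^2 + 10*j*r + 21*r^2)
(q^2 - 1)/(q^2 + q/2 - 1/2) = 2*(q - 1)/(2*q - 1)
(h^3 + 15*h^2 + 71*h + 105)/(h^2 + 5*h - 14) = (h^2 + 8*h + 15)/(h - 2)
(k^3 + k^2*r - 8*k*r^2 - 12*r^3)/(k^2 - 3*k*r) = k + 4*r + 4*r^2/k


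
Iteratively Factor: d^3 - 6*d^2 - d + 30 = (d - 5)*(d^2 - d - 6) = (d - 5)*(d - 3)*(d + 2)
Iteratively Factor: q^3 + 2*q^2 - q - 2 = (q + 2)*(q^2 - 1) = (q - 1)*(q + 2)*(q + 1)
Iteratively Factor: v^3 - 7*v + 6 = (v + 3)*(v^2 - 3*v + 2) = (v - 2)*(v + 3)*(v - 1)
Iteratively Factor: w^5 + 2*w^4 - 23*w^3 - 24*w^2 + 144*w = (w + 4)*(w^4 - 2*w^3 - 15*w^2 + 36*w) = w*(w + 4)*(w^3 - 2*w^2 - 15*w + 36) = w*(w - 3)*(w + 4)*(w^2 + w - 12) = w*(w - 3)^2*(w + 4)*(w + 4)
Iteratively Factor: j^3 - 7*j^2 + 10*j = (j)*(j^2 - 7*j + 10) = j*(j - 2)*(j - 5)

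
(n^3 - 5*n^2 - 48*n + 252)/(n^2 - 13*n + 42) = (n^2 + n - 42)/(n - 7)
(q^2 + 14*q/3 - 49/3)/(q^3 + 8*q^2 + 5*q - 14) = (q - 7/3)/(q^2 + q - 2)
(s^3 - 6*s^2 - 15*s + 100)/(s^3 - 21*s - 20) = (s - 5)/(s + 1)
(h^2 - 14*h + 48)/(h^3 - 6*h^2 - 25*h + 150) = (h - 8)/(h^2 - 25)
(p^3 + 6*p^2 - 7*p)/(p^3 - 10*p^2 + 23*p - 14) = p*(p + 7)/(p^2 - 9*p + 14)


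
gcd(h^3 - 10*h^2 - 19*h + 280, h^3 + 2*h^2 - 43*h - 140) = h^2 - 2*h - 35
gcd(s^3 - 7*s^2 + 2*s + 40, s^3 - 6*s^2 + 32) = s^2 - 2*s - 8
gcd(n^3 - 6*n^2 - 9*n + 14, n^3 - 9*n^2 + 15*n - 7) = n^2 - 8*n + 7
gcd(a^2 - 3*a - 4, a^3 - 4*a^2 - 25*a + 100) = a - 4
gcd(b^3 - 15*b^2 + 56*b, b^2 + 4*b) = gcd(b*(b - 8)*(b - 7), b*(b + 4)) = b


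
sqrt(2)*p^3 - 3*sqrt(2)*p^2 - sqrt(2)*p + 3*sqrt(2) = (p - 3)*(p - 1)*(sqrt(2)*p + sqrt(2))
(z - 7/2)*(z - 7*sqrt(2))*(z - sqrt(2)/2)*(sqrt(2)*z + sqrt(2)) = sqrt(2)*z^4 - 15*z^3 - 5*sqrt(2)*z^3/2 + 7*sqrt(2)*z^2/2 + 75*z^2/2 - 35*sqrt(2)*z/2 + 105*z/2 - 49*sqrt(2)/2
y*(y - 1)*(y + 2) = y^3 + y^2 - 2*y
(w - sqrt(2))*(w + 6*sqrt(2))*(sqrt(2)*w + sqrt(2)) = sqrt(2)*w^3 + sqrt(2)*w^2 + 10*w^2 - 12*sqrt(2)*w + 10*w - 12*sqrt(2)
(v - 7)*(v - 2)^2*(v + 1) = v^4 - 10*v^3 + 21*v^2 + 4*v - 28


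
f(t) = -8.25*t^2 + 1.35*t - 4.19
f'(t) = 1.35 - 16.5*t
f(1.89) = -31.11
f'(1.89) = -29.84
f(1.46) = -19.80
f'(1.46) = -22.74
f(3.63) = -108.00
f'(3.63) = -58.54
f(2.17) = -40.11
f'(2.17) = -34.46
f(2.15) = -39.42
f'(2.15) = -34.12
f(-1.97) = -38.87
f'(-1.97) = 33.86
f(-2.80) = -72.65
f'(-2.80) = 47.55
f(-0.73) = -9.57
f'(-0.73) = 13.40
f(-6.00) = -309.29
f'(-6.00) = 100.35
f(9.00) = -660.29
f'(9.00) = -147.15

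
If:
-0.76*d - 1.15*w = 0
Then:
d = -1.51315789473684*w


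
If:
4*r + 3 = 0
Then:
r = -3/4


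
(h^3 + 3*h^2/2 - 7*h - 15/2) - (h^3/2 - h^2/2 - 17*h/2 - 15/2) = h^3/2 + 2*h^2 + 3*h/2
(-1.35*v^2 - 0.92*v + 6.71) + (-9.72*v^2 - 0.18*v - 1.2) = -11.07*v^2 - 1.1*v + 5.51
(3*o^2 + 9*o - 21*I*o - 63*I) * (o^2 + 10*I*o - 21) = 3*o^4 + 9*o^3 + 9*I*o^3 + 147*o^2 + 27*I*o^2 + 441*o + 441*I*o + 1323*I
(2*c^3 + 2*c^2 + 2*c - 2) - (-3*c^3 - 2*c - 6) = 5*c^3 + 2*c^2 + 4*c + 4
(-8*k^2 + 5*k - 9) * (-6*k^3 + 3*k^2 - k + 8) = 48*k^5 - 54*k^4 + 77*k^3 - 96*k^2 + 49*k - 72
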